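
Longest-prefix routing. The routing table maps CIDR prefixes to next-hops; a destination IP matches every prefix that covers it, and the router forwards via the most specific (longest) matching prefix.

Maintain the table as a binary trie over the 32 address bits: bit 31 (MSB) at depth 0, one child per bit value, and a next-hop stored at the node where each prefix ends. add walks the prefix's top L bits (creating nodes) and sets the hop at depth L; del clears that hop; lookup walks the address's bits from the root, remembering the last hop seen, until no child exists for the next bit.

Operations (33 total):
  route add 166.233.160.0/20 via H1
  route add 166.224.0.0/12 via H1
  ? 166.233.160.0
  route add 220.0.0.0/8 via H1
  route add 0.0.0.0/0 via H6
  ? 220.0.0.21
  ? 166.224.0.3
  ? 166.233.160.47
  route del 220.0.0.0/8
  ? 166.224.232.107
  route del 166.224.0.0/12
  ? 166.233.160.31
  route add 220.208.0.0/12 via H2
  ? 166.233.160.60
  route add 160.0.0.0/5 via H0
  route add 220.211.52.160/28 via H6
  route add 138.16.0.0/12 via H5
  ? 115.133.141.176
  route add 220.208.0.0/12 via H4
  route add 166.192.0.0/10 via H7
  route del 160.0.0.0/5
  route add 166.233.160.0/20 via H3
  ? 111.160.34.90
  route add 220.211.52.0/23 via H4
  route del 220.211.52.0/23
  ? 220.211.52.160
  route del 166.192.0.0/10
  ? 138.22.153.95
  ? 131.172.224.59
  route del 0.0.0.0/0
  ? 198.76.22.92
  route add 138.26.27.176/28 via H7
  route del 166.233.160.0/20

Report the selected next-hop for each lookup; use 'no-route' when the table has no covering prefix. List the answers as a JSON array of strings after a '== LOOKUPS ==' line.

Trace:
  + 166.233.160.0/20 (H1) depth=20
  + 166.224.0.0/12 (H1) depth=12
  lookup 166.233.160.0: bits 10100110111010011010 walk d0:-→d1:-→d2:-→d3:-→d4:-→d5:-→d6:-→d7:-→d8:-→d9:-→d10:-→d11:-→d12:H1→d13:-→d14:-→d15:-→d16:-→d17:-→d18:-→d19:-→d20:H1 -> H1
  + 220.0.0.0/8 (H1) depth=8
  + 0.0.0.0/0 (H6) depth=0
  lookup 220.0.0.21: bits 11011100 walk d0:H6→d1:-→d2:-→d3:-→d4:-→d5:-→d6:-→d7:-→d8:H1 -> H1
  lookup 166.224.0.3: bits 101001101110 walk d0:H6→d1:-→d2:-→d3:-→d4:-→d5:-→d6:-→d7:-→d8:-→d9:-→d10:-→d11:-→d12:H1 -> H1
  lookup 166.233.160.47: bits 10100110111010011010 walk d0:H6→d1:-→d2:-→d3:-→d4:-→d5:-→d6:-→d7:-→d8:-→d9:-→d10:-→d11:-→d12:H1→d13:-→d14:-→d15:-→d16:-→d17:-→d18:-→d19:-→d20:H1 -> H1
  - 220.0.0.0/8 clear@8
  lookup 166.224.232.107: bits 101001101110 walk d0:H6→d1:-→d2:-→d3:-→d4:-→d5:-→d6:-→d7:-→d8:-→d9:-→d10:-→d11:-→d12:H1 -> H1
  - 166.224.0.0/12 clear@12
  lookup 166.233.160.31: bits 10100110111010011010 walk d0:H6→d1:-→d2:-→d3:-→d4:-→d5:-→d6:-→d7:-→d8:-→d9:-→d10:-→d11:-→d12:-→d13:-→d14:-→d15:-→d16:-→d17:-→d18:-→d19:-→d20:H1 -> H1
  + 220.208.0.0/12 (H2) depth=12
  lookup 166.233.160.60: bits 10100110111010011010 walk d0:H6→d1:-→d2:-→d3:-→d4:-→d5:-→d6:-→d7:-→d8:-→d9:-→d10:-→d11:-→d12:-→d13:-→d14:-→d15:-→d16:-→d17:-→d18:-→d19:-→d20:H1 -> H1
  + 160.0.0.0/5 (H0) depth=5
  + 220.211.52.160/28 (H6) depth=28
  + 138.16.0.0/12 (H5) depth=12
  lookup 115.133.141.176: bits ε walk d0:H6 -> H6
  + 220.208.0.0/12 (H4) depth=12
  + 166.192.0.0/10 (H7) depth=10
  - 160.0.0.0/5 clear@5
  + 166.233.160.0/20 (H3) depth=20
  lookup 111.160.34.90: bits ε walk d0:H6 -> H6
  + 220.211.52.0/23 (H4) depth=23
  - 220.211.52.0/23 clear@23
  lookup 220.211.52.160: bits 1101110011010011001101001010 walk d0:H6→d1:-→d2:-→d3:-→d4:-→d5:-→d6:-→d7:-→d8:-→d9:-→d10:-→d11:-→d12:H4→d13:-→d14:-→d15:-→d16:-→d17:-→d18:-→d19:-→d20:-→d21:-→d22:-→d23:-→d24:-→d25:-→d26:-→d27:-→d28:H6 -> H6
  - 166.192.0.0/10 clear@10
  lookup 138.22.153.95: bits 100010100001 walk d0:H6→d1:-→d2:-→d3:-→d4:-→d5:-→d6:-→d7:-→d8:-→d9:-→d10:-→d11:-→d12:H5 -> H5
  lookup 131.172.224.59: bits 1000 walk d0:H6→d1:-→d2:-→d3:-→d4:- -> H6
  - 0.0.0.0/0 clear@0
  lookup 198.76.22.92: bits 110 walk d0:-→d1:-→d2:-→d3:- -> no-route
  + 138.26.27.176/28 (H7) depth=28
  - 166.233.160.0/20 clear@20

== LOOKUPS ==
["H1","H1","H1","H1","H1","H1","H1","H6","H6","H6","H5","H6","no-route"]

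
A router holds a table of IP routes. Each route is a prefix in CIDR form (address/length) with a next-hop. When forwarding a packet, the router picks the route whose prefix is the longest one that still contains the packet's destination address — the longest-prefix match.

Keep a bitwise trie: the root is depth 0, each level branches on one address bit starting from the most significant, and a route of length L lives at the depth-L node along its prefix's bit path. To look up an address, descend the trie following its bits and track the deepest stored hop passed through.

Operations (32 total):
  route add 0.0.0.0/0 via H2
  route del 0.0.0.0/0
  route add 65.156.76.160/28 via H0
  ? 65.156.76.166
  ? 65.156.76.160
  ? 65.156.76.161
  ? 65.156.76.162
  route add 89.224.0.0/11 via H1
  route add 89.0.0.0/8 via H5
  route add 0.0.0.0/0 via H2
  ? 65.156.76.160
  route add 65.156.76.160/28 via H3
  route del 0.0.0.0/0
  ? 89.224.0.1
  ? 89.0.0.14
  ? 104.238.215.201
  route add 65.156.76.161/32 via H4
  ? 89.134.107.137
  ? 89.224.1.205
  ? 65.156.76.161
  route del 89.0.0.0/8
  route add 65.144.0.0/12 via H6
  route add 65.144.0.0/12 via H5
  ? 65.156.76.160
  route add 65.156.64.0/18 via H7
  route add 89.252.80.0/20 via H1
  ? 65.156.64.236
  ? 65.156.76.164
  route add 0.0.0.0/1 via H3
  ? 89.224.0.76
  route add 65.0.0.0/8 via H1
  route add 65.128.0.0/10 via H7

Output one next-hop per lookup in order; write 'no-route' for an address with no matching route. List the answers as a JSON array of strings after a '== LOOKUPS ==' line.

Apply in order:
  add 0.0.0.0/0 -> H2 at depth 0
  del 0.0.0.0/0 (clear depth 0)
  add 65.156.76.160/28 -> H0 at depth 28
  Q 65.156.76.166: descend 0100000110011100010011001010 ; hops seen [H0] ; pick H0
  Q 65.156.76.160: descend 0100000110011100010011001010 ; hops seen [H0] ; pick H0
  Q 65.156.76.161: descend 0100000110011100010011001010 ; hops seen [H0] ; pick H0
  Q 65.156.76.162: descend 0100000110011100010011001010 ; hops seen [H0] ; pick H0
  add 89.224.0.0/11 -> H1 at depth 11
  add 89.0.0.0/8 -> H5 at depth 8
  add 0.0.0.0/0 -> H2 at depth 0
  Q 65.156.76.160: descend 0100000110011100010011001010 ; hops seen [H2,H0] ; pick H0
  add 65.156.76.160/28 -> H3 at depth 28
  del 0.0.0.0/0 (clear depth 0)
  Q 89.224.0.1: descend 01011001111 ; hops seen [H5,H1] ; pick H1
  Q 89.0.0.14: descend 01011001 ; hops seen [H5] ; pick H5
  Q 104.238.215.201: descend 01 ; hops seen [∅] ; pick no-route
  add 65.156.76.161/32 -> H4 at depth 32
  Q 89.134.107.137: descend 010110011 ; hops seen [H5] ; pick H5
  Q 89.224.1.205: descend 01011001111 ; hops seen [H5,H1] ; pick H1
  Q 65.156.76.161: descend 01000001100111000100110010100001 ; hops seen [H3,H4] ; pick H4
  del 89.0.0.0/8 (clear depth 8)
  add 65.144.0.0/12 -> H6 at depth 12
  add 65.144.0.0/12 -> H5 at depth 12
  Q 65.156.76.160: descend 0100000110011100010011001010000 ; hops seen [H5,H3] ; pick H3
  add 65.156.64.0/18 -> H7 at depth 18
  add 89.252.80.0/20 -> H1 at depth 20
  Q 65.156.64.236: descend 01000001100111000100 ; hops seen [H5,H7] ; pick H7
  Q 65.156.76.164: descend 01000001100111000100110010100 ; hops seen [H5,H7,H3] ; pick H3
  add 0.0.0.0/1 -> H3 at depth 1
  Q 89.224.0.76: descend 01011001111 ; hops seen [H3,H1] ; pick H1
  add 65.0.0.0/8 -> H1 at depth 8
  add 65.128.0.0/10 -> H7 at depth 10

== LOOKUPS ==
["H0","H0","H0","H0","H0","H1","H5","no-route","H5","H1","H4","H3","H7","H3","H1"]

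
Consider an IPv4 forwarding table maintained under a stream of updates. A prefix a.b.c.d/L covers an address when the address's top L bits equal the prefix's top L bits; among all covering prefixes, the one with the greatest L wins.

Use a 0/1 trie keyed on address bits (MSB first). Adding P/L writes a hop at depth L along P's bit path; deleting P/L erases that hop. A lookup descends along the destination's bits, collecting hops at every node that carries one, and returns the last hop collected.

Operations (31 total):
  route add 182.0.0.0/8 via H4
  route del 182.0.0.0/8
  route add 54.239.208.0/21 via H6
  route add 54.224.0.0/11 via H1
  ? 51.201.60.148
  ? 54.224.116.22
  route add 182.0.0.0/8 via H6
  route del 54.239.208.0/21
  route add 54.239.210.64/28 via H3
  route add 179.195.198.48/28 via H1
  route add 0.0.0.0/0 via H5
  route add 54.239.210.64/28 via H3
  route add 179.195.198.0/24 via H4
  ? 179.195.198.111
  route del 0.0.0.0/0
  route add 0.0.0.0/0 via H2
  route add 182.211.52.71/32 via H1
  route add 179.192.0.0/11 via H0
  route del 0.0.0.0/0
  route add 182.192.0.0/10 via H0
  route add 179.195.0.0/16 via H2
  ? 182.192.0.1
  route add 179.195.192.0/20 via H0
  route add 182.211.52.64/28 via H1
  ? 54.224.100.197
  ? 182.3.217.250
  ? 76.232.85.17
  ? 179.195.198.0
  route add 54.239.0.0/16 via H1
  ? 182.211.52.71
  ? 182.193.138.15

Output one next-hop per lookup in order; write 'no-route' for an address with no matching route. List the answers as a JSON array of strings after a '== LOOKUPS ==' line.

Process each operation:
  + 182.0.0.0/8 (H4) depth=8
  del 182.0.0.0/8 (clear depth 8)
  + 54.239.208.0/21 (H6) depth=21
  + 54.224.0.0/11 (H1) depth=11
  ? 51.201.60.148  path d0:-→d1:-→d2:-→d3:-→d4:-→d5:-  best=no-route
  ? 54.224.116.22  path d0:-→d1:-→d2:-→d3:-→d4:-→d5:-→d6:-→d7:-→d8:-→d9:-→d10:-→d11:H1→d12:-  best=H1
  + 182.0.0.0/8 (H6) depth=8
  del 54.239.208.0/21 (clear depth 21)
  + 54.239.210.64/28 (H3) depth=28
  + 179.195.198.48/28 (H1) depth=28
  + 0.0.0.0/0 (H5) depth=0
  + 54.239.210.64/28 (H3) depth=28
  + 179.195.198.0/24 (H4) depth=24
  ? 179.195.198.111  path d0:H5→d1:-→d2:-→d3:-→d4:-→d5:-→d6:-→d7:-→d8:-→d9:-→d10:-→d11:-→d12:-→d13:-→d14:-→d15:-→d16:-→d17:-→d18:-→d19:-→d20:-→d21:-→d22:-→d23:-→d24:H4→d25:-  best=H4
  del 0.0.0.0/0 (clear depth 0)
  + 0.0.0.0/0 (H2) depth=0
  + 182.211.52.71/32 (H1) depth=32
  + 179.192.0.0/11 (H0) depth=11
  del 0.0.0.0/0 (clear depth 0)
  + 182.192.0.0/10 (H0) depth=10
  + 179.195.0.0/16 (H2) depth=16
  ? 182.192.0.1  path d0:-→d1:-→d2:-→d3:-→d4:-→d5:-→d6:-→d7:-→d8:H6→d9:-→d10:H0→d11:-  best=H0
  + 179.195.192.0/20 (H0) depth=20
  + 182.211.52.64/28 (H1) depth=28
  ? 54.224.100.197  path d0:-→d1:-→d2:-→d3:-→d4:-→d5:-→d6:-→d7:-→d8:-→d9:-→d10:-→d11:H1→d12:-  best=H1
  ? 182.3.217.250  path d0:-→d1:-→d2:-→d3:-→d4:-→d5:-→d6:-→d7:-→d8:H6  best=H6
  ? 76.232.85.17  path d0:-→d1:-  best=no-route
  ? 179.195.198.0  path d0:-→d1:-→d2:-→d3:-→d4:-→d5:-→d6:-→d7:-→d8:-→d9:-→d10:-→d11:H0→d12:-→d13:-→d14:-→d15:-→d16:H2→d17:-→d18:-→d19:-→d20:H0→d21:-→d22:-→d23:-→d24:H4→d25:-→d26:-  best=H4
  + 54.239.0.0/16 (H1) depth=16
  ? 182.211.52.71  path d0:-→d1:-→d2:-→d3:-→d4:-→d5:-→d6:-→d7:-→d8:H6→d9:-→d10:H0→d11:-→d12:-→d13:-→d14:-→d15:-→d16:-→d17:-→d18:-→d19:-→d20:-→d21:-→d22:-→d23:-→d24:-→d25:-→d26:-→d27:-→d28:H1→d29:-→d30:-→d31:-→d32:H1  best=H1
  ? 182.193.138.15  path d0:-→d1:-→d2:-→d3:-→d4:-→d5:-→d6:-→d7:-→d8:H6→d9:-→d10:H0→d11:-  best=H0

== LOOKUPS ==
["no-route","H1","H4","H0","H1","H6","no-route","H4","H1","H0"]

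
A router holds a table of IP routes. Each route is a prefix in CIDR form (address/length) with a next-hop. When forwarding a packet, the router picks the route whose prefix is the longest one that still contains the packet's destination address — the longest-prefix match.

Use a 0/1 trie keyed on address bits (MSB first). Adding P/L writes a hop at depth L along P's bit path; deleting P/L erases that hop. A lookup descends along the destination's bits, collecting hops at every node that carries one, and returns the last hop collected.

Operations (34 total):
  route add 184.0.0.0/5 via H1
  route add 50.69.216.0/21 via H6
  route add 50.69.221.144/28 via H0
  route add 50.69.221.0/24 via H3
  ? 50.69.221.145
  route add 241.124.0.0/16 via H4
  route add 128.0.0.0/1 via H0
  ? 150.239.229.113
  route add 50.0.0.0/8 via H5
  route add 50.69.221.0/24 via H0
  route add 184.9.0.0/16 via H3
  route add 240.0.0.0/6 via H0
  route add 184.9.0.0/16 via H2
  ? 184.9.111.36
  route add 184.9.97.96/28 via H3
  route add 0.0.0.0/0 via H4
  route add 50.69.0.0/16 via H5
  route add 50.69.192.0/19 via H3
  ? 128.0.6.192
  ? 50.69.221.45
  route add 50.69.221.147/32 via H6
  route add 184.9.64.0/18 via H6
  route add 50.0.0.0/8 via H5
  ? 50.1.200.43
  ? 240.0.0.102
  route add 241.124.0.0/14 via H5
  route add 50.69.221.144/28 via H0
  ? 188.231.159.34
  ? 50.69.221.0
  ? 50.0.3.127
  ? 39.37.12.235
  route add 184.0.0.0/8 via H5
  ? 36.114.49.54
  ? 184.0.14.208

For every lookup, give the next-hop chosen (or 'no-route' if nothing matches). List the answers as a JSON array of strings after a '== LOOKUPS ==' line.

Trace:
  add 184.0.0.0/5 -> H1 at depth 5
  add 50.69.216.0/21 -> H6 at depth 21
  add 50.69.221.144/28 -> H0 at depth 28
  add 50.69.221.0/24 -> H3 at depth 24
  ? 50.69.221.145  path d0:-→d1:-→d2:-→d3:-→d4:-→d5:-→d6:-→d7:-→d8:-→d9:-→d10:-→d11:-→d12:-→d13:-→d14:-→d15:-→d16:-→d17:-→d18:-→d19:-→d20:-→d21:H6→d22:-→d23:-→d24:H3→d25:-→d26:-→d27:-→d28:H0  best=H0
  add 241.124.0.0/16 -> H4 at depth 16
  add 128.0.0.0/1 -> H0 at depth 1
  ? 150.239.229.113  path d0:-→d1:H0→d2:-  best=H0
  add 50.0.0.0/8 -> H5 at depth 8
  add 50.69.221.0/24 -> H0 at depth 24
  add 184.9.0.0/16 -> H3 at depth 16
  add 240.0.0.0/6 -> H0 at depth 6
  add 184.9.0.0/16 -> H2 at depth 16
  ? 184.9.111.36  path d0:-→d1:H0→d2:-→d3:-→d4:-→d5:H1→d6:-→d7:-→d8:-→d9:-→d10:-→d11:-→d12:-→d13:-→d14:-→d15:-→d16:H2  best=H2
  add 184.9.97.96/28 -> H3 at depth 28
  add 0.0.0.0/0 -> H4 at depth 0
  add 50.69.0.0/16 -> H5 at depth 16
  add 50.69.192.0/19 -> H3 at depth 19
  ? 128.0.6.192  path d0:H4→d1:H0→d2:-  best=H0
  ? 50.69.221.45  path d0:H4→d1:-→d2:-→d3:-→d4:-→d5:-→d6:-→d7:-→d8:H5→d9:-→d10:-→d11:-→d12:-→d13:-→d14:-→d15:-→d16:H5→d17:-→d18:-→d19:H3→d20:-→d21:H6→d22:-→d23:-→d24:H0  best=H0
  add 50.69.221.147/32 -> H6 at depth 32
  add 184.9.64.0/18 -> H6 at depth 18
  add 50.0.0.0/8 -> H5 at depth 8
  ? 50.1.200.43  path d0:H4→d1:-→d2:-→d3:-→d4:-→d5:-→d6:-→d7:-→d8:H5→d9:-  best=H5
  ? 240.0.0.102  path d0:H4→d1:H0→d2:-→d3:-→d4:-→d5:-→d6:H0→d7:-  best=H0
  add 241.124.0.0/14 -> H5 at depth 14
  add 50.69.221.144/28 -> H0 at depth 28
  ? 188.231.159.34  path d0:H4→d1:H0→d2:-→d3:-→d4:-→d5:H1  best=H1
  ? 50.69.221.0  path d0:H4→d1:-→d2:-→d3:-→d4:-→d5:-→d6:-→d7:-→d8:H5→d9:-→d10:-→d11:-→d12:-→d13:-→d14:-→d15:-→d16:H5→d17:-→d18:-→d19:H3→d20:-→d21:H6→d22:-→d23:-→d24:H0  best=H0
  ? 50.0.3.127  path d0:H4→d1:-→d2:-→d3:-→d4:-→d5:-→d6:-→d7:-→d8:H5→d9:-  best=H5
  ? 39.37.12.235  path d0:H4→d1:-→d2:-→d3:-  best=H4
  add 184.0.0.0/8 -> H5 at depth 8
  ? 36.114.49.54  path d0:H4→d1:-→d2:-→d3:-  best=H4
  ? 184.0.14.208  path d0:H4→d1:H0→d2:-→d3:-→d4:-→d5:H1→d6:-→d7:-→d8:H5→d9:-→d10:-→d11:-→d12:-  best=H5

== LOOKUPS ==
["H0","H0","H2","H0","H0","H5","H0","H1","H0","H5","H4","H4","H5"]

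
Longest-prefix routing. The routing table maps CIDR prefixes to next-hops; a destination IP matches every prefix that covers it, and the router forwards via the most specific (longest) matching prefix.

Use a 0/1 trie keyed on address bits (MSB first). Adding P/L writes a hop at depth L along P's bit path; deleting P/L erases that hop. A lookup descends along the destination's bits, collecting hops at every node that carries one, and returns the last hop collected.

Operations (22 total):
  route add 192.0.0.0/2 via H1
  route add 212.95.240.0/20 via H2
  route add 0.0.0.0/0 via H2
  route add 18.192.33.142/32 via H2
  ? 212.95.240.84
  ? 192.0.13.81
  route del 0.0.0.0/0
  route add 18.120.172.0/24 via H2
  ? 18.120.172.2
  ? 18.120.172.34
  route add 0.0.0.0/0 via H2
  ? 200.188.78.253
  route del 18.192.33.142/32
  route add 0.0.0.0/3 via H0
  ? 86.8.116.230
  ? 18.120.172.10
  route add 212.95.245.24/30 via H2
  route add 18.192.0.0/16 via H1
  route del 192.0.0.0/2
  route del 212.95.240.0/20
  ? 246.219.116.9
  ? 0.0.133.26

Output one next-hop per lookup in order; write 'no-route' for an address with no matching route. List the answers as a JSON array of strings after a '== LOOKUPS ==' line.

Process each operation:
  + 192.0.0.0/2 (H1) depth=2
  + 212.95.240.0/20 (H2) depth=20
  + 0.0.0.0/0 (H2) depth=0
  + 18.192.33.142/32 (H2) depth=32
  lookup 212.95.240.84: bits 11010100010111111111 walk d0:H2→d1:-→d2:H1→d3:-→d4:-→d5:-→d6:-→d7:-→d8:-→d9:-→d10:-→d11:-→d12:-→d13:-→d14:-→d15:-→d16:-→d17:-→d18:-→d19:-→d20:H2 -> H2
  lookup 192.0.13.81: bits 110 walk d0:H2→d1:-→d2:H1→d3:- -> H1
  del 0.0.0.0/0 (clear depth 0)
  + 18.120.172.0/24 (H2) depth=24
  lookup 18.120.172.2: bits 000100100111100010101100 walk d0:-→d1:-→d2:-→d3:-→d4:-→d5:-→d6:-→d7:-→d8:-→d9:-→d10:-→d11:-→d12:-→d13:-→d14:-→d15:-→d16:-→d17:-→d18:-→d19:-→d20:-→d21:-→d22:-→d23:-→d24:H2 -> H2
  lookup 18.120.172.34: bits 000100100111100010101100 walk d0:-→d1:-→d2:-→d3:-→d4:-→d5:-→d6:-→d7:-→d8:-→d9:-→d10:-→d11:-→d12:-→d13:-→d14:-→d15:-→d16:-→d17:-→d18:-→d19:-→d20:-→d21:-→d22:-→d23:-→d24:H2 -> H2
  + 0.0.0.0/0 (H2) depth=0
  lookup 200.188.78.253: bits 110 walk d0:H2→d1:-→d2:H1→d3:- -> H1
  del 18.192.33.142/32 (clear depth 32)
  + 0.0.0.0/3 (H0) depth=3
  lookup 86.8.116.230: bits 0 walk d0:H2→d1:- -> H2
  lookup 18.120.172.10: bits 000100100111100010101100 walk d0:H2→d1:-→d2:-→d3:H0→d4:-→d5:-→d6:-→d7:-→d8:-→d9:-→d10:-→d11:-→d12:-→d13:-→d14:-→d15:-→d16:-→d17:-→d18:-→d19:-→d20:-→d21:-→d22:-→d23:-→d24:H2 -> H2
  + 212.95.245.24/30 (H2) depth=30
  + 18.192.0.0/16 (H1) depth=16
  del 192.0.0.0/2 (clear depth 2)
  del 212.95.240.0/20 (clear depth 20)
  lookup 246.219.116.9: bits 11 walk d0:H2→d1:-→d2:- -> H2
  lookup 0.0.133.26: bits 000 walk d0:H2→d1:-→d2:-→d3:H0 -> H0

== LOOKUPS ==
["H2","H1","H2","H2","H1","H2","H2","H2","H0"]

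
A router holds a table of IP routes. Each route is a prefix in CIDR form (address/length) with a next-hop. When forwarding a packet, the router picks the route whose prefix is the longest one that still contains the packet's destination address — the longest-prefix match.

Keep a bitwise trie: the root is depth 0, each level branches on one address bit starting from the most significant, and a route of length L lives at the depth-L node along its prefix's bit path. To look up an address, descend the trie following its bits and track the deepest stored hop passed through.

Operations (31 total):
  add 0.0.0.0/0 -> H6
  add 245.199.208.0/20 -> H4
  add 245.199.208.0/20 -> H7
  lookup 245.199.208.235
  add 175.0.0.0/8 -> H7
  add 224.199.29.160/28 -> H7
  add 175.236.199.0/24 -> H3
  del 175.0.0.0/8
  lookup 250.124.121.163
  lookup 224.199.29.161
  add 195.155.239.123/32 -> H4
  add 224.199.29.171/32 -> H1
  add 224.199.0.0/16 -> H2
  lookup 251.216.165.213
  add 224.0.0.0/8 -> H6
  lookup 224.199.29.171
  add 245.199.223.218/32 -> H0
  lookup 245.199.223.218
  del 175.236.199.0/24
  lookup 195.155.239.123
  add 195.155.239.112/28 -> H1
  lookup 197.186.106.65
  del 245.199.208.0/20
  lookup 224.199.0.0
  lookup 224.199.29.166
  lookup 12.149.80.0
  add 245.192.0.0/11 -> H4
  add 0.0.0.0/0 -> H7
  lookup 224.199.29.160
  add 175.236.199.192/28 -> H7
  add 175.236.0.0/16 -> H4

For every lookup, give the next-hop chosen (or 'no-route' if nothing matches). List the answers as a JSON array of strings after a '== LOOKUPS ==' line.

Process each operation:
  + 0.0.0.0/0 (H6) depth=0
  + 245.199.208.0/20 (H4) depth=20
  + 245.199.208.0/20 (H7) depth=20
  Q 245.199.208.235: descend 11110101110001111101 ; hops seen [H6,H7] ; pick H7
  + 175.0.0.0/8 (H7) depth=8
  + 224.199.29.160/28 (H7) depth=28
  + 175.236.199.0/24 (H3) depth=24
  - 175.0.0.0/8 clear@8
  Q 250.124.121.163: descend 1111 ; hops seen [H6] ; pick H6
  Q 224.199.29.161: descend 1110000011000111000111011010 ; hops seen [H6,H7] ; pick H7
  + 195.155.239.123/32 (H4) depth=32
  + 224.199.29.171/32 (H1) depth=32
  + 224.199.0.0/16 (H2) depth=16
  Q 251.216.165.213: descend 1111 ; hops seen [H6] ; pick H6
  + 224.0.0.0/8 (H6) depth=8
  Q 224.199.29.171: descend 11100000110001110001110110101011 ; hops seen [H6,H6,H2,H7,H1] ; pick H1
  + 245.199.223.218/32 (H0) depth=32
  Q 245.199.223.218: descend 11110101110001111101111111011010 ; hops seen [H6,H7,H0] ; pick H0
  - 175.236.199.0/24 clear@24
  Q 195.155.239.123: descend 11000011100110111110111101111011 ; hops seen [H6,H4] ; pick H4
  + 195.155.239.112/28 (H1) depth=28
  Q 197.186.106.65: descend 11000 ; hops seen [H6] ; pick H6
  - 245.199.208.0/20 clear@20
  Q 224.199.0.0: descend 1110000011000111000 ; hops seen [H6,H6,H2] ; pick H2
  Q 224.199.29.166: descend 1110000011000111000111011010 ; hops seen [H6,H6,H2,H7] ; pick H7
  Q 12.149.80.0: descend ε ; hops seen [H6] ; pick H6
  + 245.192.0.0/11 (H4) depth=11
  + 0.0.0.0/0 (H7) depth=0
  Q 224.199.29.160: descend 1110000011000111000111011010 ; hops seen [H7,H6,H2,H7] ; pick H7
  + 175.236.199.192/28 (H7) depth=28
  + 175.236.0.0/16 (H4) depth=16

== LOOKUPS ==
["H7","H6","H7","H6","H1","H0","H4","H6","H2","H7","H6","H7"]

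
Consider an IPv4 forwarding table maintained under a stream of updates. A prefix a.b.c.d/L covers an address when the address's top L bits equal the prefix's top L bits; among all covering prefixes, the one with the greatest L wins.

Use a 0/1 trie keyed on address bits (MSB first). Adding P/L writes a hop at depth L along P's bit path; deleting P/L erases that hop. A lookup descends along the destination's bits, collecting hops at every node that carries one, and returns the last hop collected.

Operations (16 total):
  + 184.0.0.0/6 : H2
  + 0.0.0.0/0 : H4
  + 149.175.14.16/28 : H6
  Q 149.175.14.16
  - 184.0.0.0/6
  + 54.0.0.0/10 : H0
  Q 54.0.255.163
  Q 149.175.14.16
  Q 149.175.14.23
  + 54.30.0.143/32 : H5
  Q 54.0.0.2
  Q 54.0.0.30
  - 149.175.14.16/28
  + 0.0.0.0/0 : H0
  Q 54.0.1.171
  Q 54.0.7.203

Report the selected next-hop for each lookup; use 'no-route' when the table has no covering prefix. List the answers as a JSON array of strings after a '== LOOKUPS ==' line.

Process each operation:
  add 184.0.0.0/6 -> H2 at depth 6
  add 0.0.0.0/0 -> H4 at depth 0
  add 149.175.14.16/28 -> H6 at depth 28
  lookup 149.175.14.16: bits 1001010110101111000011100001 walk d0:H4→d1:-→d2:-→d3:-→d4:-→d5:-→d6:-→d7:-→d8:-→d9:-→d10:-→d11:-→d12:-→d13:-→d14:-→d15:-→d16:-→d17:-→d18:-→d19:-→d20:-→d21:-→d22:-→d23:-→d24:-→d25:-→d26:-→d27:-→d28:H6 -> H6
  del 184.0.0.0/6 (clear depth 6)
  add 54.0.0.0/10 -> H0 at depth 10
  lookup 54.0.255.163: bits 0011011000 walk d0:H4→d1:-→d2:-→d3:-→d4:-→d5:-→d6:-→d7:-→d8:-→d9:-→d10:H0 -> H0
  lookup 149.175.14.16: bits 1001010110101111000011100001 walk d0:H4→d1:-→d2:-→d3:-→d4:-→d5:-→d6:-→d7:-→d8:-→d9:-→d10:-→d11:-→d12:-→d13:-→d14:-→d15:-→d16:-→d17:-→d18:-→d19:-→d20:-→d21:-→d22:-→d23:-→d24:-→d25:-→d26:-→d27:-→d28:H6 -> H6
  lookup 149.175.14.23: bits 1001010110101111000011100001 walk d0:H4→d1:-→d2:-→d3:-→d4:-→d5:-→d6:-→d7:-→d8:-→d9:-→d10:-→d11:-→d12:-→d13:-→d14:-→d15:-→d16:-→d17:-→d18:-→d19:-→d20:-→d21:-→d22:-→d23:-→d24:-→d25:-→d26:-→d27:-→d28:H6 -> H6
  add 54.30.0.143/32 -> H5 at depth 32
  lookup 54.0.0.2: bits 00110110000 walk d0:H4→d1:-→d2:-→d3:-→d4:-→d5:-→d6:-→d7:-→d8:-→d9:-→d10:H0→d11:- -> H0
  lookup 54.0.0.30: bits 00110110000 walk d0:H4→d1:-→d2:-→d3:-→d4:-→d5:-→d6:-→d7:-→d8:-→d9:-→d10:H0→d11:- -> H0
  del 149.175.14.16/28 (clear depth 28)
  add 0.0.0.0/0 -> H0 at depth 0
  lookup 54.0.1.171: bits 00110110000 walk d0:H0→d1:-→d2:-→d3:-→d4:-→d5:-→d6:-→d7:-→d8:-→d9:-→d10:H0→d11:- -> H0
  lookup 54.0.7.203: bits 00110110000 walk d0:H0→d1:-→d2:-→d3:-→d4:-→d5:-→d6:-→d7:-→d8:-→d9:-→d10:H0→d11:- -> H0

== LOOKUPS ==
["H6","H0","H6","H6","H0","H0","H0","H0"]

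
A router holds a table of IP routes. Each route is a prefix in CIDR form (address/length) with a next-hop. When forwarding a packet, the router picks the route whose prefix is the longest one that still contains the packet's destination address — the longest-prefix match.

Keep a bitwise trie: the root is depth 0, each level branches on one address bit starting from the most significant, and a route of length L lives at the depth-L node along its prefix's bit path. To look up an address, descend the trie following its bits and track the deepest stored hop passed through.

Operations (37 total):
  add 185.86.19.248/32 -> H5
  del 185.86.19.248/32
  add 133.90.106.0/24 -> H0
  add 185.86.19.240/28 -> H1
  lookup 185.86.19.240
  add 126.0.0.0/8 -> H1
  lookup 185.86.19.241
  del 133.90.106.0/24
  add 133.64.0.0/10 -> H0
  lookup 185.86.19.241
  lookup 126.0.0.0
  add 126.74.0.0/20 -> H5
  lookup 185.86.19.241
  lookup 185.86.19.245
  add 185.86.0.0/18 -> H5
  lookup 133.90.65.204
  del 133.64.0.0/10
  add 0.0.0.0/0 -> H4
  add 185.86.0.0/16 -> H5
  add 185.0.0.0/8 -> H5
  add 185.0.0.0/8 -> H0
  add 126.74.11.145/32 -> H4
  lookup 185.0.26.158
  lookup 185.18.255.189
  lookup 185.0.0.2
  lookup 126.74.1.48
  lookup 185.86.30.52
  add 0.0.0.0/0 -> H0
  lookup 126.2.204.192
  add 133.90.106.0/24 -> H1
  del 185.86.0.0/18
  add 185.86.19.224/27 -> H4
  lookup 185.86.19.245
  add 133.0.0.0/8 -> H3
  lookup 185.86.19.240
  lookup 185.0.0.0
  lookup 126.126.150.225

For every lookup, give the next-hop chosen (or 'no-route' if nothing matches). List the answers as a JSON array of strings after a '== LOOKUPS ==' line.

Process each operation:
  add 185.86.19.248/32 -> H5 at depth 32
  - 185.86.19.248/32 clear@32
  add 133.90.106.0/24 -> H0 at depth 24
  add 185.86.19.240/28 -> H1 at depth 28
  ? 185.86.19.240  path d0:-→d1:-→d2:-→d3:-→d4:-→d5:-→d6:-→d7:-→d8:-→d9:-→d10:-→d11:-→d12:-→d13:-→d14:-→d15:-→d16:-→d17:-→d18:-→d19:-→d20:-→d21:-→d22:-→d23:-→d24:-→d25:-→d26:-→d27:-→d28:H1  best=H1
  add 126.0.0.0/8 -> H1 at depth 8
  ? 185.86.19.241  path d0:-→d1:-→d2:-→d3:-→d4:-→d5:-→d6:-→d7:-→d8:-→d9:-→d10:-→d11:-→d12:-→d13:-→d14:-→d15:-→d16:-→d17:-→d18:-→d19:-→d20:-→d21:-→d22:-→d23:-→d24:-→d25:-→d26:-→d27:-→d28:H1  best=H1
  - 133.90.106.0/24 clear@24
  add 133.64.0.0/10 -> H0 at depth 10
  ? 185.86.19.241  path d0:-→d1:-→d2:-→d3:-→d4:-→d5:-→d6:-→d7:-→d8:-→d9:-→d10:-→d11:-→d12:-→d13:-→d14:-→d15:-→d16:-→d17:-→d18:-→d19:-→d20:-→d21:-→d22:-→d23:-→d24:-→d25:-→d26:-→d27:-→d28:H1  best=H1
  ? 126.0.0.0  path d0:-→d1:-→d2:-→d3:-→d4:-→d5:-→d6:-→d7:-→d8:H1  best=H1
  add 126.74.0.0/20 -> H5 at depth 20
  ? 185.86.19.241  path d0:-→d1:-→d2:-→d3:-→d4:-→d5:-→d6:-→d7:-→d8:-→d9:-→d10:-→d11:-→d12:-→d13:-→d14:-→d15:-→d16:-→d17:-→d18:-→d19:-→d20:-→d21:-→d22:-→d23:-→d24:-→d25:-→d26:-→d27:-→d28:H1  best=H1
  ? 185.86.19.245  path d0:-→d1:-→d2:-→d3:-→d4:-→d5:-→d6:-→d7:-→d8:-→d9:-→d10:-→d11:-→d12:-→d13:-→d14:-→d15:-→d16:-→d17:-→d18:-→d19:-→d20:-→d21:-→d22:-→d23:-→d24:-→d25:-→d26:-→d27:-→d28:H1  best=H1
  add 185.86.0.0/18 -> H5 at depth 18
  ? 133.90.65.204  path d0:-→d1:-→d2:-→d3:-→d4:-→d5:-→d6:-→d7:-→d8:-→d9:-→d10:H0→d11:-→d12:-→d13:-→d14:-→d15:-→d16:-→d17:-→d18:-  best=H0
  - 133.64.0.0/10 clear@10
  add 0.0.0.0/0 -> H4 at depth 0
  add 185.86.0.0/16 -> H5 at depth 16
  add 185.0.0.0/8 -> H5 at depth 8
  add 185.0.0.0/8 -> H0 at depth 8
  add 126.74.11.145/32 -> H4 at depth 32
  ? 185.0.26.158  path d0:H4→d1:-→d2:-→d3:-→d4:-→d5:-→d6:-→d7:-→d8:H0→d9:-  best=H0
  ? 185.18.255.189  path d0:H4→d1:-→d2:-→d3:-→d4:-→d5:-→d6:-→d7:-→d8:H0→d9:-  best=H0
  ? 185.0.0.2  path d0:H4→d1:-→d2:-→d3:-→d4:-→d5:-→d6:-→d7:-→d8:H0→d9:-  best=H0
  ? 126.74.1.48  path d0:H4→d1:-→d2:-→d3:-→d4:-→d5:-→d6:-→d7:-→d8:H1→d9:-→d10:-→d11:-→d12:-→d13:-→d14:-→d15:-→d16:-→d17:-→d18:-→d19:-→d20:H5  best=H5
  ? 185.86.30.52  path d0:H4→d1:-→d2:-→d3:-→d4:-→d5:-→d6:-→d7:-→d8:H0→d9:-→d10:-→d11:-→d12:-→d13:-→d14:-→d15:-→d16:H5→d17:-→d18:H5→d19:-→d20:-  best=H5
  add 0.0.0.0/0 -> H0 at depth 0
  ? 126.2.204.192  path d0:H0→d1:-→d2:-→d3:-→d4:-→d5:-→d6:-→d7:-→d8:H1→d9:-  best=H1
  add 133.90.106.0/24 -> H1 at depth 24
  - 185.86.0.0/18 clear@18
  add 185.86.19.224/27 -> H4 at depth 27
  ? 185.86.19.245  path d0:H0→d1:-→d2:-→d3:-→d4:-→d5:-→d6:-→d7:-→d8:H0→d9:-→d10:-→d11:-→d12:-→d13:-→d14:-→d15:-→d16:H5→d17:-→d18:-→d19:-→d20:-→d21:-→d22:-→d23:-→d24:-→d25:-→d26:-→d27:H4→d28:H1  best=H1
  add 133.0.0.0/8 -> H3 at depth 8
  ? 185.86.19.240  path d0:H0→d1:-→d2:-→d3:-→d4:-→d5:-→d6:-→d7:-→d8:H0→d9:-→d10:-→d11:-→d12:-→d13:-→d14:-→d15:-→d16:H5→d17:-→d18:-→d19:-→d20:-→d21:-→d22:-→d23:-→d24:-→d25:-→d26:-→d27:H4→d28:H1  best=H1
  ? 185.0.0.0  path d0:H0→d1:-→d2:-→d3:-→d4:-→d5:-→d6:-→d7:-→d8:H0→d9:-  best=H0
  ? 126.126.150.225  path d0:H0→d1:-→d2:-→d3:-→d4:-→d5:-→d6:-→d7:-→d8:H1→d9:-→d10:-  best=H1

== LOOKUPS ==
["H1","H1","H1","H1","H1","H1","H0","H0","H0","H0","H5","H5","H1","H1","H1","H0","H1"]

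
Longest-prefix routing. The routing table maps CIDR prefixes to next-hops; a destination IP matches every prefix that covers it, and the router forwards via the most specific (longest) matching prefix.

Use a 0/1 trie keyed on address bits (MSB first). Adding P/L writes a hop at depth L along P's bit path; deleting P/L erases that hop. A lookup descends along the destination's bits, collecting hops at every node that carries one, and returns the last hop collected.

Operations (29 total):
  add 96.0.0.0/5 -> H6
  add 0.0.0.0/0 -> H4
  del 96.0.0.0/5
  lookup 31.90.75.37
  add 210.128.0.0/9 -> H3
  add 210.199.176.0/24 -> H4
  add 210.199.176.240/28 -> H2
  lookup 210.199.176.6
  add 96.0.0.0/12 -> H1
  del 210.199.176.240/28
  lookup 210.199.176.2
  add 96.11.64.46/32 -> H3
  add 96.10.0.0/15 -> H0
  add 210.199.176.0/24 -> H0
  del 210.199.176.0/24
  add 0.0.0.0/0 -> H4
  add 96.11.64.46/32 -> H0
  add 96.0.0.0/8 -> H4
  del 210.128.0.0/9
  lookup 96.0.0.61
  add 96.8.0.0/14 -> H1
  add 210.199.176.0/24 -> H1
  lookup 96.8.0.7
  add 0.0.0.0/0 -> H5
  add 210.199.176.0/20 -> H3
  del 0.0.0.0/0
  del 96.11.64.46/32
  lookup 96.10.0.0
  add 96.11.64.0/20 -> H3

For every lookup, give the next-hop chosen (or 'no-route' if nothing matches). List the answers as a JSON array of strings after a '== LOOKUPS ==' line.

Process each operation:
  add 96.0.0.0/5 -> H6 at depth 5
  add 0.0.0.0/0 -> H4 at depth 0
  - 96.0.0.0/5 clear@5
  Q 31.90.75.37: descend 0 ; hops seen [H4] ; pick H4
  add 210.128.0.0/9 -> H3 at depth 9
  add 210.199.176.0/24 -> H4 at depth 24
  add 210.199.176.240/28 -> H2 at depth 28
  Q 210.199.176.6: descend 110100101100011110110000 ; hops seen [H4,H3,H4] ; pick H4
  add 96.0.0.0/12 -> H1 at depth 12
  - 210.199.176.240/28 clear@28
  Q 210.199.176.2: descend 110100101100011110110000 ; hops seen [H4,H3,H4] ; pick H4
  add 96.11.64.46/32 -> H3 at depth 32
  add 96.10.0.0/15 -> H0 at depth 15
  add 210.199.176.0/24 -> H0 at depth 24
  - 210.199.176.0/24 clear@24
  add 0.0.0.0/0 -> H4 at depth 0
  add 96.11.64.46/32 -> H0 at depth 32
  add 96.0.0.0/8 -> H4 at depth 8
  - 210.128.0.0/9 clear@9
  Q 96.0.0.61: descend 011000000000 ; hops seen [H4,H4,H1] ; pick H1
  add 96.8.0.0/14 -> H1 at depth 14
  add 210.199.176.0/24 -> H1 at depth 24
  Q 96.8.0.7: descend 01100000000010 ; hops seen [H4,H4,H1,H1] ; pick H1
  add 0.0.0.0/0 -> H5 at depth 0
  add 210.199.176.0/20 -> H3 at depth 20
  - 0.0.0.0/0 clear@0
  - 96.11.64.46/32 clear@32
  Q 96.10.0.0: descend 011000000000101 ; hops seen [H4,H1,H1,H0] ; pick H0
  add 96.11.64.0/20 -> H3 at depth 20

== LOOKUPS ==
["H4","H4","H4","H1","H1","H0"]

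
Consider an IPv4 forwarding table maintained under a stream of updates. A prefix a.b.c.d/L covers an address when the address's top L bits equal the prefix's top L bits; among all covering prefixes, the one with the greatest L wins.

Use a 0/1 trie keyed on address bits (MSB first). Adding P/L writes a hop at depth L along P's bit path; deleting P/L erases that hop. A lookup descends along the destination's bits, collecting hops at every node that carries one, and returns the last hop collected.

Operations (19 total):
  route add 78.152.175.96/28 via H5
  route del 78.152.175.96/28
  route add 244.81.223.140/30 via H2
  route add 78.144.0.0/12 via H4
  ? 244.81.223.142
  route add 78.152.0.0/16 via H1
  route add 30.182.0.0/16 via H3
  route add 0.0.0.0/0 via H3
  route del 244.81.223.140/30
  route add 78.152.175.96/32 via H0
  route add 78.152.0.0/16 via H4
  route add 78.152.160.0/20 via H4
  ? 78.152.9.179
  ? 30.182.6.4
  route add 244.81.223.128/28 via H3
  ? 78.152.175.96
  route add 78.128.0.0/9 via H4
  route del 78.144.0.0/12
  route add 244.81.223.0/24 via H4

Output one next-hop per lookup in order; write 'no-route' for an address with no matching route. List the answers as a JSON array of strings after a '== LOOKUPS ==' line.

Process each operation:
  + 78.152.175.96/28 (H5) depth=28
  - 78.152.175.96/28 clear@28
  + 244.81.223.140/30 (H2) depth=30
  + 78.144.0.0/12 (H4) depth=12
  ? 244.81.223.142  path d0:-→d1:-→d2:-→d3:-→d4:-→d5:-→d6:-→d7:-→d8:-→d9:-→d10:-→d11:-→d12:-→d13:-→d14:-→d15:-→d16:-→d17:-→d18:-→d19:-→d20:-→d21:-→d22:-→d23:-→d24:-→d25:-→d26:-→d27:-→d28:-→d29:-→d30:H2  best=H2
  + 78.152.0.0/16 (H1) depth=16
  + 30.182.0.0/16 (H3) depth=16
  + 0.0.0.0/0 (H3) depth=0
  - 244.81.223.140/30 clear@30
  + 78.152.175.96/32 (H0) depth=32
  + 78.152.0.0/16 (H4) depth=16
  + 78.152.160.0/20 (H4) depth=20
  ? 78.152.9.179  path d0:H3→d1:-→d2:-→d3:-→d4:-→d5:-→d6:-→d7:-→d8:-→d9:-→d10:-→d11:-→d12:H4→d13:-→d14:-→d15:-→d16:H4  best=H4
  ? 30.182.6.4  path d0:H3→d1:-→d2:-→d3:-→d4:-→d5:-→d6:-→d7:-→d8:-→d9:-→d10:-→d11:-→d12:-→d13:-→d14:-→d15:-→d16:H3  best=H3
  + 244.81.223.128/28 (H3) depth=28
  ? 78.152.175.96  path d0:H3→d1:-→d2:-→d3:-→d4:-→d5:-→d6:-→d7:-→d8:-→d9:-→d10:-→d11:-→d12:H4→d13:-→d14:-→d15:-→d16:H4→d17:-→d18:-→d19:-→d20:H4→d21:-→d22:-→d23:-→d24:-→d25:-→d26:-→d27:-→d28:-→d29:-→d30:-→d31:-→d32:H0  best=H0
  + 78.128.0.0/9 (H4) depth=9
  - 78.144.0.0/12 clear@12
  + 244.81.223.0/24 (H4) depth=24

== LOOKUPS ==
["H2","H4","H3","H0"]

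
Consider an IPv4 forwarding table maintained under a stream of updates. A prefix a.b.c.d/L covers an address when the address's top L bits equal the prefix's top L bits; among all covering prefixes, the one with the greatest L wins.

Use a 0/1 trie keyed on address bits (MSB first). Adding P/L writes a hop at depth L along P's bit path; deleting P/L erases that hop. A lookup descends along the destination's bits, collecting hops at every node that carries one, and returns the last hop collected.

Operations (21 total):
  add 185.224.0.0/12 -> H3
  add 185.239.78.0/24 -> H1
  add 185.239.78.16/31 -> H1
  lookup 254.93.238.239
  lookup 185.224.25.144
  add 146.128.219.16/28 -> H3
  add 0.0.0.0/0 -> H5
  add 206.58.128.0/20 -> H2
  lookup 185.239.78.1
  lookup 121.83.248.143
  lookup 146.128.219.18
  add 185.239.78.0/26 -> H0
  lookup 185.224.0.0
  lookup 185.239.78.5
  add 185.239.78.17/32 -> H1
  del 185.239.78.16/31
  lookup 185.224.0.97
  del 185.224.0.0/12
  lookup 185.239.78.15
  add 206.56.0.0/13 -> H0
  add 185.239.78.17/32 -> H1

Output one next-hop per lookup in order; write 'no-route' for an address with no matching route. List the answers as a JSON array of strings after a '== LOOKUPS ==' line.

Trace:
  add 185.224.0.0/12 -> H3 at depth 12
  add 185.239.78.0/24 -> H1 at depth 24
  add 185.239.78.16/31 -> H1 at depth 31
  Q 254.93.238.239: descend 1 ; hops seen [∅] ; pick no-route
  Q 185.224.25.144: descend 101110011110 ; hops seen [H3] ; pick H3
  add 146.128.219.16/28 -> H3 at depth 28
  add 0.0.0.0/0 -> H5 at depth 0
  add 206.58.128.0/20 -> H2 at depth 20
  Q 185.239.78.1: descend 101110011110111101001110000 ; hops seen [H5,H3,H1] ; pick H1
  Q 121.83.248.143: descend ε ; hops seen [H5] ; pick H5
  Q 146.128.219.18: descend 1001001010000000110110110001 ; hops seen [H5,H3] ; pick H3
  add 185.239.78.0/26 -> H0 at depth 26
  Q 185.224.0.0: descend 101110011110 ; hops seen [H5,H3] ; pick H3
  Q 185.239.78.5: descend 101110011110111101001110000 ; hops seen [H5,H3,H1,H0] ; pick H0
  add 185.239.78.17/32 -> H1 at depth 32
  - 185.239.78.16/31 clear@31
  Q 185.224.0.97: descend 101110011110 ; hops seen [H5,H3] ; pick H3
  - 185.224.0.0/12 clear@12
  Q 185.239.78.15: descend 101110011110111101001110000 ; hops seen [H5,H1,H0] ; pick H0
  add 206.56.0.0/13 -> H0 at depth 13
  add 185.239.78.17/32 -> H1 at depth 32

== LOOKUPS ==
["no-route","H3","H1","H5","H3","H3","H0","H3","H0"]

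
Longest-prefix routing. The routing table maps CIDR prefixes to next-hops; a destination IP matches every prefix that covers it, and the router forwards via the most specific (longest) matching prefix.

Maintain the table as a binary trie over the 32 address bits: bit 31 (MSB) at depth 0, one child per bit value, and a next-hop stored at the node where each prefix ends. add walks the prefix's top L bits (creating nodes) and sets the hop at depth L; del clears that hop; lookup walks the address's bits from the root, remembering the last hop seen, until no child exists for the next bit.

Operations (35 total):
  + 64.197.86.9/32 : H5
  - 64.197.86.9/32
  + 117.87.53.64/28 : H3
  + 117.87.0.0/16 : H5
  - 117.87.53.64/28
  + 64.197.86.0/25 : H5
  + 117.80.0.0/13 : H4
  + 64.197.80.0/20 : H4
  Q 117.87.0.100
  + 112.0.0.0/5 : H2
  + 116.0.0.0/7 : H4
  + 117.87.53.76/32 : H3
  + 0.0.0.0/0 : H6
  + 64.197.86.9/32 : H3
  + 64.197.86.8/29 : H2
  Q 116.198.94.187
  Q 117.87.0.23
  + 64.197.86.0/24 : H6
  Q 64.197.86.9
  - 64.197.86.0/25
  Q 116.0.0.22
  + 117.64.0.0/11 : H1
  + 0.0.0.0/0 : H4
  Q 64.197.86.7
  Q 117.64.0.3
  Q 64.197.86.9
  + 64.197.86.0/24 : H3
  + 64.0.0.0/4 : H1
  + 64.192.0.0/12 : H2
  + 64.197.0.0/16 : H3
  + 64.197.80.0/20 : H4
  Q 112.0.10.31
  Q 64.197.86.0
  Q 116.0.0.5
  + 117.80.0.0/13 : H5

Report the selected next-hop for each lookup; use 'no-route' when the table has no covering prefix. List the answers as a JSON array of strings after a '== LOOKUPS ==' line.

Process each operation:
  + 64.197.86.9/32 (H5) depth=32
  - 64.197.86.9/32 clear@32
  + 117.87.53.64/28 (H3) depth=28
  + 117.87.0.0/16 (H5) depth=16
  - 117.87.53.64/28 clear@28
  + 64.197.86.0/25 (H5) depth=25
  + 117.80.0.0/13 (H4) depth=13
  + 64.197.80.0/20 (H4) depth=20
  ? 117.87.0.100  path d0:-→d1:-→d2:-→d3:-→d4:-→d5:-→d6:-→d7:-→d8:-→d9:-→d10:-→d11:-→d12:-→d13:H4→d14:-→d15:-→d16:H5→d17:-→d18:-  best=H5
  + 112.0.0.0/5 (H2) depth=5
  + 116.0.0.0/7 (H4) depth=7
  + 117.87.53.76/32 (H3) depth=32
  + 0.0.0.0/0 (H6) depth=0
  + 64.197.86.9/32 (H3) depth=32
  + 64.197.86.8/29 (H2) depth=29
  ? 116.198.94.187  path d0:H6→d1:-→d2:-→d3:-→d4:-→d5:H2→d6:-→d7:H4  best=H4
  ? 117.87.0.23  path d0:H6→d1:-→d2:-→d3:-→d4:-→d5:H2→d6:-→d7:H4→d8:-→d9:-→d10:-→d11:-→d12:-→d13:H4→d14:-→d15:-→d16:H5→d17:-→d18:-  best=H5
  + 64.197.86.0/24 (H6) depth=24
  ? 64.197.86.9  path d0:H6→d1:-→d2:-→d3:-→d4:-→d5:-→d6:-→d7:-→d8:-→d9:-→d10:-→d11:-→d12:-→d13:-→d14:-→d15:-→d16:-→d17:-→d18:-→d19:-→d20:H4→d21:-→d22:-→d23:-→d24:H6→d25:H5→d26:-→d27:-→d28:-→d29:H2→d30:-→d31:-→d32:H3  best=H3
  - 64.197.86.0/25 clear@25
  ? 116.0.0.22  path d0:H6→d1:-→d2:-→d3:-→d4:-→d5:H2→d6:-→d7:H4  best=H4
  + 117.64.0.0/11 (H1) depth=11
  + 0.0.0.0/0 (H4) depth=0
  ? 64.197.86.7  path d0:H4→d1:-→d2:-→d3:-→d4:-→d5:-→d6:-→d7:-→d8:-→d9:-→d10:-→d11:-→d12:-→d13:-→d14:-→d15:-→d16:-→d17:-→d18:-→d19:-→d20:H4→d21:-→d22:-→d23:-→d24:H6→d25:-→d26:-→d27:-→d28:-  best=H6
  ? 117.64.0.3  path d0:H4→d1:-→d2:-→d3:-→d4:-→d5:H2→d6:-→d7:H4→d8:-→d9:-→d10:-→d11:H1  best=H1
  ? 64.197.86.9  path d0:H4→d1:-→d2:-→d3:-→d4:-→d5:-→d6:-→d7:-→d8:-→d9:-→d10:-→d11:-→d12:-→d13:-→d14:-→d15:-→d16:-→d17:-→d18:-→d19:-→d20:H4→d21:-→d22:-→d23:-→d24:H6→d25:-→d26:-→d27:-→d28:-→d29:H2→d30:-→d31:-→d32:H3  best=H3
  + 64.197.86.0/24 (H3) depth=24
  + 64.0.0.0/4 (H1) depth=4
  + 64.192.0.0/12 (H2) depth=12
  + 64.197.0.0/16 (H3) depth=16
  + 64.197.80.0/20 (H4) depth=20
  ? 112.0.10.31  path d0:H4→d1:-→d2:-→d3:-→d4:-→d5:H2  best=H2
  ? 64.197.86.0  path d0:H4→d1:-→d2:-→d3:-→d4:H1→d5:-→d6:-→d7:-→d8:-→d9:-→d10:-→d11:-→d12:H2→d13:-→d14:-→d15:-→d16:H3→d17:-→d18:-→d19:-→d20:H4→d21:-→d22:-→d23:-→d24:H3→d25:-→d26:-→d27:-→d28:-  best=H3
  ? 116.0.0.5  path d0:H4→d1:-→d2:-→d3:-→d4:-→d5:H2→d6:-→d7:H4  best=H4
  + 117.80.0.0/13 (H5) depth=13

== LOOKUPS ==
["H5","H4","H5","H3","H4","H6","H1","H3","H2","H3","H4"]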